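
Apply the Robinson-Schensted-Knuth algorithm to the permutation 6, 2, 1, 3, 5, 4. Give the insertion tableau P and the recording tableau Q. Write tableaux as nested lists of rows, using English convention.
Insert each entry of the permutation into P by Schensted row insertion, recording in Q the position of each new cell.

Insert 6: appended to row 1. P = [[6]].
Insert 2: 2 bumps 6 from row 1; 6 starts row 2. P = [[2], [6]].
Insert 1: 1 bumps 2 from row 1; 2 bumps 6 from row 2; 6 starts row 3. P = [[1], [2], [6]].
Insert 3: appended to row 1. P = [[1, 3], [2], [6]].
Insert 5: appended to row 1. P = [[1, 3, 5], [2], [6]].
Insert 4: 4 bumps 5 from row 1; 5 appends to row 2. P = [[1, 3, 4], [2, 5], [6]].

So P = [[1, 3, 4], [2, 5], [6]], Q = [[1, 4, 5], [2, 6], [3]].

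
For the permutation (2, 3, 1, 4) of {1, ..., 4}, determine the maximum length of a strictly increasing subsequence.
3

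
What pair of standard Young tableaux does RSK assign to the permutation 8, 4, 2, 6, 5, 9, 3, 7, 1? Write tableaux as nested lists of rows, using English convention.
P = [[1, 3, 7], [2, 5, 9], [4], [6], [8]], Q = [[1, 4, 6], [2, 5, 8], [3], [7], [9]]

Insert each entry of the permutation into P by Schensted row insertion, recording in Q the position of each new cell.

Insert 8: appended to row 1. P = [[8]].
Insert 4: 4 bumps 8 from row 1; 8 starts row 2. P = [[4], [8]].
Insert 2: 2 bumps 4 from row 1; 4 bumps 8 from row 2; 8 starts row 3. P = [[2], [4], [8]].
Insert 6: appended to row 1. P = [[2, 6], [4], [8]].
Insert 5: 5 bumps 6 from row 1; 6 appends to row 2. P = [[2, 5], [4, 6], [8]].
Insert 9: appended to row 1. P = [[2, 5, 9], [4, 6], [8]].
Insert 3: 3 bumps 5 from row 1; 5 bumps 6 from row 2; 6 bumps 8 from row 3; 8 starts row 4. P = [[2, 3, 9], [4, 5], [6], [8]].
Insert 7: 7 bumps 9 from row 1; 9 appends to row 2. P = [[2, 3, 7], [4, 5, 9], [6], [8]].
Insert 1: 1 bumps 2 from row 1; 2 bumps 4 from row 2; 4 bumps 6 from row 3; 6 bumps 8 from row 4; 8 starts row 5. P = [[1, 3, 7], [2, 5, 9], [4], [6], [8]].

So P = [[1, 3, 7], [2, 5, 9], [4], [6], [8]], Q = [[1, 4, 6], [2, 5, 8], [3], [7], [9]].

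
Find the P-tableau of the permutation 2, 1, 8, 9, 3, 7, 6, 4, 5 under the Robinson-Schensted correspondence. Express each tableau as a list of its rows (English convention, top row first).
P = [[1, 3, 4, 5], [2, 6, 9], [7], [8]]

Insert 2: appended to row 1. P = [[2]].
Insert 1: 1 bumps 2 from row 1; 2 starts row 2. P = [[1], [2]].
Insert 8: appended to row 1. P = [[1, 8], [2]].
Insert 9: appended to row 1. P = [[1, 8, 9], [2]].
Insert 3: 3 bumps 8 from row 1; 8 appends to row 2. P = [[1, 3, 9], [2, 8]].
Insert 7: 7 bumps 9 from row 1; 9 appends to row 2. P = [[1, 3, 7], [2, 8, 9]].
Insert 6: 6 bumps 7 from row 1; 7 bumps 8 from row 2; 8 starts row 3. P = [[1, 3, 6], [2, 7, 9], [8]].
Insert 4: 4 bumps 6 from row 1; 6 bumps 7 from row 2; 7 bumps 8 from row 3; 8 starts row 4. P = [[1, 3, 4], [2, 6, 9], [7], [8]].
Insert 5: appended to row 1. P = [[1, 3, 4, 5], [2, 6, 9], [7], [8]].

So P = [[1, 3, 4, 5], [2, 6, 9], [7], [8]].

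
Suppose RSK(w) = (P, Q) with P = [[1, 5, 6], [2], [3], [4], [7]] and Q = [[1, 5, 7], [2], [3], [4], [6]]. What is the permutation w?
7 4 3 2 5 1 6

Reverse the RSK construction: for i from n down to 1, find the cell of Q containing i, remove the entry at that cell from P, and reverse-bump it up through P; the value ejected from row 1 is w(i).

Step i=7: Q has 7 at row 1, column 3; remove that cell from P, ejecting 6. So w(7) = 6. P is now [[1, 5], [2], [3], [4], [7]].
Step i=6: Q has 6 at row 5, column 1; remove 7 from row 5 of P and reverse-bump: 7 enters row 4 and ejects 4; 4 enters row 3 and ejects 3; 3 enters row 2 and ejects 2; 2 enters row 1 and ejects 1. So w(6) = 1. P is now [[2, 5], [3], [4], [7]].
Step i=5: Q has 5 at row 1, column 2; remove that cell from P, ejecting 5. So w(5) = 5. P is now [[2], [3], [4], [7]].
Step i=4: Q has 4 at row 4, column 1; remove 7 from row 4 of P and reverse-bump: 7 enters row 3 and ejects 4; 4 enters row 2 and ejects 3; 3 enters row 1 and ejects 2. So w(4) = 2. P is now [[3], [4], [7]].
Step i=3: Q has 3 at row 3, column 1; remove 7 from row 3 of P and reverse-bump: 7 enters row 2 and ejects 4; 4 enters row 1 and ejects 3. So w(3) = 3. P is now [[4], [7]].
Step i=2: Q has 2 at row 2, column 1; remove 7 from row 2 of P and reverse-bump: 7 enters row 1 and ejects 4. So w(2) = 4. P is now [[7]].
Step i=1: Q has 1 at row 1, column 1; remove that cell from P, ejecting 7. So w(1) = 7. P is now [].

So w = 7 4 3 2 5 1 6.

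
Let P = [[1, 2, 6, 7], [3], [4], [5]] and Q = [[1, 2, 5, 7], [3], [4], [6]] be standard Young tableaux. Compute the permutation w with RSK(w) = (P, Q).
1 5 4 3 6 2 7

Reverse the RSK construction: for i from n down to 1, find the cell of Q containing i, remove the entry at that cell from P, and reverse-bump it up through P; the value ejected from row 1 is w(i).

Step i=7: Q has 7 at row 1, column 4; remove that cell from P, ejecting 7. So w(7) = 7. P is now [[1, 2, 6], [3], [4], [5]].
Step i=6: Q has 6 at row 4, column 1; remove 5 from row 4 of P and reverse-bump: 5 enters row 3 and ejects 4; 4 enters row 2 and ejects 3; 3 enters row 1 and ejects 2. So w(6) = 2. P is now [[1, 3, 6], [4], [5]].
Step i=5: Q has 5 at row 1, column 3; remove that cell from P, ejecting 6. So w(5) = 6. P is now [[1, 3], [4], [5]].
Step i=4: Q has 4 at row 3, column 1; remove 5 from row 3 of P and reverse-bump: 5 enters row 2 and ejects 4; 4 enters row 1 and ejects 3. So w(4) = 3. P is now [[1, 4], [5]].
Step i=3: Q has 3 at row 2, column 1; remove 5 from row 2 of P and reverse-bump: 5 enters row 1 and ejects 4. So w(3) = 4. P is now [[1, 5]].
Step i=2: Q has 2 at row 1, column 2; remove that cell from P, ejecting 5. So w(2) = 5. P is now [[1]].
Step i=1: Q has 1 at row 1, column 1; remove that cell from P, ejecting 1. So w(1) = 1. P is now [].

So w = 1 5 4 3 6 2 7.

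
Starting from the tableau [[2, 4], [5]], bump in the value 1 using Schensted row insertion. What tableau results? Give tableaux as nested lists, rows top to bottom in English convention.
[[1, 4], [2], [5]]

In row 1, 1 replaces 2 (the leftmost entry greater than 1); 2 is bumped to row 2. In row 2, 2 replaces 5 (the leftmost entry greater than 2); 5 is bumped to row 3. 5 starts a new row 3. The new tableau is [[1, 4], [2], [5]].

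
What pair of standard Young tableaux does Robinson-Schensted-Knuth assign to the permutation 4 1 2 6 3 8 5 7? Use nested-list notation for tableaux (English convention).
P = [[1, 2, 3, 5, 7], [4, 6, 8]], Q = [[1, 3, 4, 6, 8], [2, 5, 7]]

Insert each entry of the permutation into P by Schensted row insertion, recording in Q the position of each new cell.

Insert 4: appended to row 1. P = [[4]].
Insert 1: 1 bumps 4 from row 1; 4 starts row 2. P = [[1], [4]].
Insert 2: appended to row 1. P = [[1, 2], [4]].
Insert 6: appended to row 1. P = [[1, 2, 6], [4]].
Insert 3: 3 bumps 6 from row 1; 6 appends to row 2. P = [[1, 2, 3], [4, 6]].
Insert 8: appended to row 1. P = [[1, 2, 3, 8], [4, 6]].
Insert 5: 5 bumps 8 from row 1; 8 appends to row 2. P = [[1, 2, 3, 5], [4, 6, 8]].
Insert 7: appended to row 1. P = [[1, 2, 3, 5, 7], [4, 6, 8]].

So P = [[1, 2, 3, 5, 7], [4, 6, 8]], Q = [[1, 3, 4, 6, 8], [2, 5, 7]].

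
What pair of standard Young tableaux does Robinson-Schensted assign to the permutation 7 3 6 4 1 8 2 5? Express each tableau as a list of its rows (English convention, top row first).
P = [[1, 2, 5], [3, 4, 8], [6], [7]], Q = [[1, 3, 6], [2, 7, 8], [4], [5]]

Insert each entry of the permutation into P by Schensted row insertion, recording in Q the position of each new cell.

Insert 7: appended to row 1. P = [[7]], Q = [[1]].
Insert 3: 3 bumps 7 from row 1; 7 starts row 2. P = [[3], [7]], Q = [[1], [2]].
Insert 6: appended to row 1. P = [[3, 6], [7]], Q = [[1, 3], [2]].
Insert 4: 4 bumps 6 from row 1; 6 bumps 7 from row 2; 7 starts row 3. P = [[3, 4], [6], [7]], Q = [[1, 3], [2], [4]].
Insert 1: 1 bumps 3 from row 1; 3 bumps 6 from row 2; 6 bumps 7 from row 3; 7 starts row 4. P = [[1, 4], [3], [6], [7]], Q = [[1, 3], [2], [4], [5]].
Insert 8: appended to row 1. P = [[1, 4, 8], [3], [6], [7]], Q = [[1, 3, 6], [2], [4], [5]].
Insert 2: 2 bumps 4 from row 1; 4 appends to row 2. P = [[1, 2, 8], [3, 4], [6], [7]], Q = [[1, 3, 6], [2, 7], [4], [5]].
Insert 5: 5 bumps 8 from row 1; 8 appends to row 2. P = [[1, 2, 5], [3, 4, 8], [6], [7]], Q = [[1, 3, 6], [2, 7, 8], [4], [5]].

So P = [[1, 2, 5], [3, 4, 8], [6], [7]], Q = [[1, 3, 6], [2, 7, 8], [4], [5]].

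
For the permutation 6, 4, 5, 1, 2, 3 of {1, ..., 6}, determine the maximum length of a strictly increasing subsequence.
3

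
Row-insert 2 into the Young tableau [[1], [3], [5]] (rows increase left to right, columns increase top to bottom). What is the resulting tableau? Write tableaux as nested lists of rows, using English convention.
[[1, 2], [3], [5]]

2 is larger than every entry of row 1, so it is appended to row 1. The new tableau is [[1, 2], [3], [5]].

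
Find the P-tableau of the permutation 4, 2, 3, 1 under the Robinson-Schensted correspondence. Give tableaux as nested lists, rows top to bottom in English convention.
P = [[1, 3], [2], [4]]

Insert 4: appended to row 1. P = [[4]].
Insert 2: 2 bumps 4 from row 1; 4 starts row 2. P = [[2], [4]].
Insert 3: appended to row 1. P = [[2, 3], [4]].
Insert 1: 1 bumps 2 from row 1; 2 bumps 4 from row 2; 4 starts row 3. P = [[1, 3], [2], [4]].

So P = [[1, 3], [2], [4]].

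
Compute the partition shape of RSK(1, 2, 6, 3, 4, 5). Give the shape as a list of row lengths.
Row-insert each entry into an empty tableau.

After inserting 1: P = [[1]].
After inserting 2: P = [[1, 2]].
After inserting 6: P = [[1, 2, 6]].
After inserting 3: P = [[1, 2, 3], [6]].
After inserting 4: P = [[1, 2, 3, 4], [6]].
After inserting 5: P = [[1, 2, 3, 4, 5], [6]].

The final insertion tableau P = [[1, 2, 3, 4, 5], [6]] has shape [5, 1].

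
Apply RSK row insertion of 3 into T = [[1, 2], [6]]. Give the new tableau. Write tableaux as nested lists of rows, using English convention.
[[1, 2, 3], [6]]

3 is larger than every entry of row 1, so it is appended to row 1. The new tableau is [[1, 2, 3], [6]].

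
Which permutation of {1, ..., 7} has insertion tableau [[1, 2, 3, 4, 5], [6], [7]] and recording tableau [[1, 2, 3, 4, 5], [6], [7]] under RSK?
Reverse the RSK construction: for i from n down to 1, find the cell of Q containing i, remove the entry at that cell from P, and reverse-bump it up through P; the value ejected from row 1 is w(i).

Step i=7: Q has 7 at row 3, column 1; remove 7 from row 3 of P and reverse-bump: 7 enters row 2 and ejects 6; 6 enters row 1 and ejects 5. So w(7) = 5. P is now [[1, 2, 3, 4, 6], [7]].
Step i=6: Q has 6 at row 2, column 1; remove 7 from row 2 of P and reverse-bump: 7 enters row 1 and ejects 6. So w(6) = 6. P is now [[1, 2, 3, 4, 7]].
Step i=5: Q has 5 at row 1, column 5; remove that cell from P, ejecting 7. So w(5) = 7. P is now [[1, 2, 3, 4]].
Step i=4: Q has 4 at row 1, column 4; remove that cell from P, ejecting 4. So w(4) = 4. P is now [[1, 2, 3]].
Step i=3: Q has 3 at row 1, column 3; remove that cell from P, ejecting 3. So w(3) = 3. P is now [[1, 2]].
Step i=2: Q has 2 at row 1, column 2; remove that cell from P, ejecting 2. So w(2) = 2. P is now [[1]].
Step i=1: Q has 1 at row 1, column 1; remove that cell from P, ejecting 1. So w(1) = 1. P is now [].

So w = 1 2 3 4 7 6 5.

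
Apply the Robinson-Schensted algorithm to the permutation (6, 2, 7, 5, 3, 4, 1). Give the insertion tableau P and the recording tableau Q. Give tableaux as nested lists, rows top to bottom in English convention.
P = [[1, 3, 4], [2, 7], [5], [6]], Q = [[1, 3, 6], [2, 4], [5], [7]]

Insert each entry of the permutation into P by Schensted row insertion, recording in Q the position of each new cell.

Insert 6: appended to row 1. P = [[6]], Q = [[1]].
Insert 2: 2 bumps 6 from row 1; 6 starts row 2. P = [[2], [6]], Q = [[1], [2]].
Insert 7: appended to row 1. P = [[2, 7], [6]], Q = [[1, 3], [2]].
Insert 5: 5 bumps 7 from row 1; 7 appends to row 2. P = [[2, 5], [6, 7]], Q = [[1, 3], [2, 4]].
Insert 3: 3 bumps 5 from row 1; 5 bumps 6 from row 2; 6 starts row 3. P = [[2, 3], [5, 7], [6]], Q = [[1, 3], [2, 4], [5]].
Insert 4: appended to row 1. P = [[2, 3, 4], [5, 7], [6]], Q = [[1, 3, 6], [2, 4], [5]].
Insert 1: 1 bumps 2 from row 1; 2 bumps 5 from row 2; 5 bumps 6 from row 3; 6 starts row 4. P = [[1, 3, 4], [2, 7], [5], [6]], Q = [[1, 3, 6], [2, 4], [5], [7]].

So P = [[1, 3, 4], [2, 7], [5], [6]], Q = [[1, 3, 6], [2, 4], [5], [7]].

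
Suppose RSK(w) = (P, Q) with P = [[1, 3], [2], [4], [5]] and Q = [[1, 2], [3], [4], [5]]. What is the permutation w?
2 5 4 3 1

Reverse the RSK construction: for i from n down to 1, find the cell of Q containing i, remove the entry at that cell from P, and reverse-bump it up through P; the value ejected from row 1 is w(i).

Step i=5: Q has 5 at row 4, column 1; remove 5 from row 4 of P and reverse-bump: 5 enters row 3 and ejects 4; 4 enters row 2 and ejects 2; 2 enters row 1 and ejects 1. So w(5) = 1. P is now [[2, 3], [4], [5]].
Step i=4: Q has 4 at row 3, column 1; remove 5 from row 3 of P and reverse-bump: 5 enters row 2 and ejects 4; 4 enters row 1 and ejects 3. So w(4) = 3. P is now [[2, 4], [5]].
Step i=3: Q has 3 at row 2, column 1; remove 5 from row 2 of P and reverse-bump: 5 enters row 1 and ejects 4. So w(3) = 4. P is now [[2, 5]].
Step i=2: Q has 2 at row 1, column 2; remove that cell from P, ejecting 5. So w(2) = 5. P is now [[2]].
Step i=1: Q has 1 at row 1, column 1; remove that cell from P, ejecting 2. So w(1) = 2. P is now [].

So w = 2 5 4 3 1.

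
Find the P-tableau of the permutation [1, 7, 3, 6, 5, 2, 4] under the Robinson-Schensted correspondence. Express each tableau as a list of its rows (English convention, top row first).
P = [[1, 2, 4], [3, 5], [6], [7]]

Insert 1: appended to row 1. P = [[1]].
Insert 7: appended to row 1. P = [[1, 7]].
Insert 3: 3 bumps 7 from row 1; 7 starts row 2. P = [[1, 3], [7]].
Insert 6: appended to row 1. P = [[1, 3, 6], [7]].
Insert 5: 5 bumps 6 from row 1; 6 bumps 7 from row 2; 7 starts row 3. P = [[1, 3, 5], [6], [7]].
Insert 2: 2 bumps 3 from row 1; 3 bumps 6 from row 2; 6 bumps 7 from row 3; 7 starts row 4. P = [[1, 2, 5], [3], [6], [7]].
Insert 4: 4 bumps 5 from row 1; 5 appends to row 2. P = [[1, 2, 4], [3, 5], [6], [7]].

So P = [[1, 2, 4], [3, 5], [6], [7]].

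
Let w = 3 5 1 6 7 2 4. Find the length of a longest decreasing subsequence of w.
2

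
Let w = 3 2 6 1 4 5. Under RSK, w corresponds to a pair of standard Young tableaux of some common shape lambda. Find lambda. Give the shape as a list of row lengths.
[3, 2, 1]

RSK row insertion gives P = [[1, 4, 5], [2, 6], [3]], which has shape [3, 2, 1].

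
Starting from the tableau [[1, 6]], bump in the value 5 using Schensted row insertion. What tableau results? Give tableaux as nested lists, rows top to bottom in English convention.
In row 1, 5 replaces 6 (the leftmost entry greater than 5); 6 is bumped to row 2. 6 starts a new row 2. The new tableau is [[1, 5], [6]].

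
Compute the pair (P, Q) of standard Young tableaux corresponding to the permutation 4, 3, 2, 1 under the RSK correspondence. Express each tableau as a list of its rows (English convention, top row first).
P = [[1], [2], [3], [4]], Q = [[1], [2], [3], [4]]

Insert each entry of the permutation into P by Schensted row insertion, recording in Q the position of each new cell.

After inserting 4: P = [[4]].
After inserting 3: P = [[3], [4]].
After inserting 2: P = [[2], [3], [4]].
After inserting 1: P = [[1], [2], [3], [4]].

So P = [[1], [2], [3], [4]], Q = [[1], [2], [3], [4]].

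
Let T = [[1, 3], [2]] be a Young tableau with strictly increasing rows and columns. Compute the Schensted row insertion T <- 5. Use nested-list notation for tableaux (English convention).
5 is larger than every entry of row 1, so it is appended to row 1. The new tableau is [[1, 3, 5], [2]].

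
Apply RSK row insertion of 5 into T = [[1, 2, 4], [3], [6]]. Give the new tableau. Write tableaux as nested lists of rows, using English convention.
[[1, 2, 4, 5], [3], [6]]

5 is larger than every entry of row 1, so it is appended to row 1. The new tableau is [[1, 2, 4, 5], [3], [6]].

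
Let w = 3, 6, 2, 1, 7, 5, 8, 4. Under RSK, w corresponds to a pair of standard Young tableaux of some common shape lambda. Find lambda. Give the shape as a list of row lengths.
Row-insert each entry into an empty tableau.

After inserting 3: P = [[3]].
After inserting 6: P = [[3, 6]].
After inserting 2: P = [[2, 6], [3]].
After inserting 1: P = [[1, 6], [2], [3]].
After inserting 7: P = [[1, 6, 7], [2], [3]].
After inserting 5: P = [[1, 5, 7], [2, 6], [3]].
After inserting 8: P = [[1, 5, 7, 8], [2, 6], [3]].
After inserting 4: P = [[1, 4, 7, 8], [2, 5], [3, 6]].

The final insertion tableau P = [[1, 4, 7, 8], [2, 5], [3, 6]] has shape [4, 2, 2].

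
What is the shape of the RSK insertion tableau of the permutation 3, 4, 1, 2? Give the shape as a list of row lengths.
[2, 2]

Row-insert each entry into an empty tableau.

After inserting 3: P = [[3]].
After inserting 4: P = [[3, 4]].
After inserting 1: P = [[1, 4], [3]].
After inserting 2: P = [[1, 2], [3, 4]].

The final insertion tableau P = [[1, 2], [3, 4]] has shape [2, 2].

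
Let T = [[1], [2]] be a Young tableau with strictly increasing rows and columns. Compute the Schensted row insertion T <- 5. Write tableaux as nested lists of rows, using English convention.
5 is larger than every entry of row 1, so it is appended to row 1. The new tableau is [[1, 5], [2]].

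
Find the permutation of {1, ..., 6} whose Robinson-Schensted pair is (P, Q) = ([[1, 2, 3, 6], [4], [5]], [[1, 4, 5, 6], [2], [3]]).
5 4 1 2 3 6

Reverse the RSK construction: for i from n down to 1, find the cell of Q containing i, remove the entry at that cell from P, and reverse-bump it up through P; the value ejected from row 1 is w(i).

Step i=6: Q has 6 at row 1, column 4; remove that cell from P, ejecting 6. So w(6) = 6. P is now [[1, 2, 3], [4], [5]].
Step i=5: Q has 5 at row 1, column 3; remove that cell from P, ejecting 3. So w(5) = 3. P is now [[1, 2], [4], [5]].
Step i=4: Q has 4 at row 1, column 2; remove that cell from P, ejecting 2. So w(4) = 2. P is now [[1], [4], [5]].
Step i=3: Q has 3 at row 3, column 1; remove 5 from row 3 of P and reverse-bump: 5 enters row 2 and ejects 4; 4 enters row 1 and ejects 1. So w(3) = 1. P is now [[4], [5]].
Step i=2: Q has 2 at row 2, column 1; remove 5 from row 2 of P and reverse-bump: 5 enters row 1 and ejects 4. So w(2) = 4. P is now [[5]].
Step i=1: Q has 1 at row 1, column 1; remove that cell from P, ejecting 5. So w(1) = 5. P is now [].

So w = 5 4 1 2 3 6.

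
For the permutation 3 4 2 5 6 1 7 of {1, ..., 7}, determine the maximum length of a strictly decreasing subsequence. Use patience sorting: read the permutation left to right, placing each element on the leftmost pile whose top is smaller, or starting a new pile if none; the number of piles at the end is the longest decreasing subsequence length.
3: new pile. tops = [3]
4: onto pile 1 (replacing 3). tops = [4]
2: new pile. tops = [4, 2]
5: onto pile 1 (replacing 4). tops = [5, 2]
6: onto pile 1 (replacing 5). tops = [6, 2]
1: new pile. tops = [6, 2, 1]
7: onto pile 1 (replacing 6). tops = [7, 2, 1]

3 piles, so the longest decreasing subsequence has length 3.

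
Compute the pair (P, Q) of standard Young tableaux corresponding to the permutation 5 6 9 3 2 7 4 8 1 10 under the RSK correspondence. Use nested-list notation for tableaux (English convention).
Insert each entry of the permutation into P by Schensted row insertion, recording in Q the position of each new cell.

Insert 5: appended to row 1. P = [[5]].
Insert 6: appended to row 1. P = [[5, 6]].
Insert 9: appended to row 1. P = [[5, 6, 9]].
Insert 3: 3 bumps 5 from row 1; 5 starts row 2. P = [[3, 6, 9], [5]].
Insert 2: 2 bumps 3 from row 1; 3 bumps 5 from row 2; 5 starts row 3. P = [[2, 6, 9], [3], [5]].
Insert 7: 7 bumps 9 from row 1; 9 appends to row 2. P = [[2, 6, 7], [3, 9], [5]].
Insert 4: 4 bumps 6 from row 1; 6 bumps 9 from row 2; 9 appends to row 3. P = [[2, 4, 7], [3, 6], [5, 9]].
Insert 8: appended to row 1. P = [[2, 4, 7, 8], [3, 6], [5, 9]].
Insert 1: 1 bumps 2 from row 1; 2 bumps 3 from row 2; 3 bumps 5 from row 3; 5 starts row 4. P = [[1, 4, 7, 8], [2, 6], [3, 9], [5]].
Insert 10: appended to row 1. P = [[1, 4, 7, 8, 10], [2, 6], [3, 9], [5]].

So P = [[1, 4, 7, 8, 10], [2, 6], [3, 9], [5]], Q = [[1, 2, 3, 8, 10], [4, 6], [5, 7], [9]].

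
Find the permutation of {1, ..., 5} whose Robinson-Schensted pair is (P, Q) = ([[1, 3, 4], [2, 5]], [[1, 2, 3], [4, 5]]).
Reverse RSK: for i = n, n-1, ..., 1, locate i in Q, remove the corresponding corner cell from P, and reverse-bump its entry up through P; the value ejected from row 1 is w(i).

So w = 2 3 5 1 4.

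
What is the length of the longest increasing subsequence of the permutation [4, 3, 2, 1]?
1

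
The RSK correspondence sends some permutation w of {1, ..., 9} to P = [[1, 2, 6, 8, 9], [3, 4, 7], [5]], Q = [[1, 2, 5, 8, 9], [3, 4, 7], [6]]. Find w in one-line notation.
3 5 1 4 7 2 6 8 9

Reverse the RSK construction: for i from n down to 1, find the cell of Q containing i, remove the entry at that cell from P, and reverse-bump it up through P; the value ejected from row 1 is w(i).

Step i=9: Q has 9 at row 1, column 5; remove that cell from P, ejecting 9. So w(9) = 9. P is now [[1, 2, 6, 8], [3, 4, 7], [5]].
Step i=8: Q has 8 at row 1, column 4; remove that cell from P, ejecting 8. So w(8) = 8. P is now [[1, 2, 6], [3, 4, 7], [5]].
Step i=7: Q has 7 at row 2, column 3; remove 7 from row 2 of P and reverse-bump: 7 enters row 1 and ejects 6. So w(7) = 6. P is now [[1, 2, 7], [3, 4], [5]].
Step i=6: Q has 6 at row 3, column 1; remove 5 from row 3 of P and reverse-bump: 5 enters row 2 and ejects 4; 4 enters row 1 and ejects 2. So w(6) = 2. P is now [[1, 4, 7], [3, 5]].
Step i=5: Q has 5 at row 1, column 3; remove that cell from P, ejecting 7. So w(5) = 7. P is now [[1, 4], [3, 5]].
Step i=4: Q has 4 at row 2, column 2; remove 5 from row 2 of P and reverse-bump: 5 enters row 1 and ejects 4. So w(4) = 4. P is now [[1, 5], [3]].
Step i=3: Q has 3 at row 2, column 1; remove 3 from row 2 of P and reverse-bump: 3 enters row 1 and ejects 1. So w(3) = 1. P is now [[3, 5]].
Step i=2: Q has 2 at row 1, column 2; remove that cell from P, ejecting 5. So w(2) = 5. P is now [[3]].
Step i=1: Q has 1 at row 1, column 1; remove that cell from P, ejecting 3. So w(1) = 3. P is now [].

So w = 3 5 1 4 7 2 6 8 9.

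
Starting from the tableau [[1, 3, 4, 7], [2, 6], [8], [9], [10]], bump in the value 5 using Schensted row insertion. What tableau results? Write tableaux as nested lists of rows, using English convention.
In row 1, 5 replaces 7 (the leftmost entry greater than 5); 7 is bumped to row 2. 7 is appended to row 2. The new tableau is [[1, 3, 4, 5], [2, 6, 7], [8], [9], [10]].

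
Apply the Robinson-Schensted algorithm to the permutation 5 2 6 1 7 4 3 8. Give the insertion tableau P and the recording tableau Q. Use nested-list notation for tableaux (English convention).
P = [[1, 3, 7, 8], [2, 4], [5, 6]], Q = [[1, 3, 5, 8], [2, 6], [4, 7]]

Insert each entry of the permutation into P by Schensted row insertion, recording in Q the position of each new cell.

Insert 5: appended to row 1. P = [[5]], Q = [[1]].
Insert 2: 2 bumps 5 from row 1; 5 starts row 2. P = [[2], [5]], Q = [[1], [2]].
Insert 6: appended to row 1. P = [[2, 6], [5]], Q = [[1, 3], [2]].
Insert 1: 1 bumps 2 from row 1; 2 bumps 5 from row 2; 5 starts row 3. P = [[1, 6], [2], [5]], Q = [[1, 3], [2], [4]].
Insert 7: appended to row 1. P = [[1, 6, 7], [2], [5]], Q = [[1, 3, 5], [2], [4]].
Insert 4: 4 bumps 6 from row 1; 6 appends to row 2. P = [[1, 4, 7], [2, 6], [5]], Q = [[1, 3, 5], [2, 6], [4]].
Insert 3: 3 bumps 4 from row 1; 4 bumps 6 from row 2; 6 appends to row 3. P = [[1, 3, 7], [2, 4], [5, 6]], Q = [[1, 3, 5], [2, 6], [4, 7]].
Insert 8: appended to row 1. P = [[1, 3, 7, 8], [2, 4], [5, 6]], Q = [[1, 3, 5, 8], [2, 6], [4, 7]].

So P = [[1, 3, 7, 8], [2, 4], [5, 6]], Q = [[1, 3, 5, 8], [2, 6], [4, 7]].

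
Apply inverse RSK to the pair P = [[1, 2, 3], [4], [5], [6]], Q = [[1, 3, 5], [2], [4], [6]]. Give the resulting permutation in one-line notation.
6 1 5 2 4 3

Reverse the RSK construction: for i from n down to 1, find the cell of Q containing i, remove the entry at that cell from P, and reverse-bump it up through P; the value ejected from row 1 is w(i).

Step i=6: Q has 6 at row 4, column 1; remove 6 from row 4 of P and reverse-bump: 6 enters row 3 and ejects 5; 5 enters row 2 and ejects 4; 4 enters row 1 and ejects 3. So w(6) = 3. P is now [[1, 2, 4], [5], [6]].
Step i=5: Q has 5 at row 1, column 3; remove that cell from P, ejecting 4. So w(5) = 4. P is now [[1, 2], [5], [6]].
Step i=4: Q has 4 at row 3, column 1; remove 6 from row 3 of P and reverse-bump: 6 enters row 2 and ejects 5; 5 enters row 1 and ejects 2. So w(4) = 2. P is now [[1, 5], [6]].
Step i=3: Q has 3 at row 1, column 2; remove that cell from P, ejecting 5. So w(3) = 5. P is now [[1], [6]].
Step i=2: Q has 2 at row 2, column 1; remove 6 from row 2 of P and reverse-bump: 6 enters row 1 and ejects 1. So w(2) = 1. P is now [[6]].
Step i=1: Q has 1 at row 1, column 1; remove that cell from P, ejecting 6. So w(1) = 6. P is now [].

So w = 6 1 5 2 4 3.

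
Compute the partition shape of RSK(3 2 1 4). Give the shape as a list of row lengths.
Row-insert each entry into an empty tableau.

After inserting 3: P = [[3]].
After inserting 2: P = [[2], [3]].
After inserting 1: P = [[1], [2], [3]].
After inserting 4: P = [[1, 4], [2], [3]].

The final insertion tableau P = [[1, 4], [2], [3]] has shape [2, 1, 1].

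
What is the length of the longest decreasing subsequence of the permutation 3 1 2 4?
2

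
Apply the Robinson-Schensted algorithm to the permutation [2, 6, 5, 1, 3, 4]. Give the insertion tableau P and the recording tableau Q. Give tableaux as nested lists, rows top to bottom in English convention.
P = [[1, 3, 4], [2, 5], [6]], Q = [[1, 2, 6], [3, 5], [4]]

Insert each entry of the permutation into P by Schensted row insertion, recording in Q the position of each new cell.

After inserting 2: P = [[2]].
After inserting 6: P = [[2, 6]].
After inserting 5: P = [[2, 5], [6]].
After inserting 1: P = [[1, 5], [2], [6]].
After inserting 3: P = [[1, 3], [2, 5], [6]].
After inserting 4: P = [[1, 3, 4], [2, 5], [6]].

So P = [[1, 3, 4], [2, 5], [6]], Q = [[1, 2, 6], [3, 5], [4]].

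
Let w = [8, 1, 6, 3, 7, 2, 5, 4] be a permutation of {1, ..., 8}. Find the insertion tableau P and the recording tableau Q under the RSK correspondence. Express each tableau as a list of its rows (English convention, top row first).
P = [[1, 2, 4], [3, 5], [6, 7], [8]], Q = [[1, 3, 5], [2, 7], [4, 8], [6]]

Insert each entry of the permutation into P by Schensted row insertion, recording in Q the position of each new cell.

Insert 8: appended to row 1. P = [[8]], Q = [[1]].
Insert 1: 1 bumps 8 from row 1; 8 starts row 2. P = [[1], [8]], Q = [[1], [2]].
Insert 6: appended to row 1. P = [[1, 6], [8]], Q = [[1, 3], [2]].
Insert 3: 3 bumps 6 from row 1; 6 bumps 8 from row 2; 8 starts row 3. P = [[1, 3], [6], [8]], Q = [[1, 3], [2], [4]].
Insert 7: appended to row 1. P = [[1, 3, 7], [6], [8]], Q = [[1, 3, 5], [2], [4]].
Insert 2: 2 bumps 3 from row 1; 3 bumps 6 from row 2; 6 bumps 8 from row 3; 8 starts row 4. P = [[1, 2, 7], [3], [6], [8]], Q = [[1, 3, 5], [2], [4], [6]].
Insert 5: 5 bumps 7 from row 1; 7 appends to row 2. P = [[1, 2, 5], [3, 7], [6], [8]], Q = [[1, 3, 5], [2, 7], [4], [6]].
Insert 4: 4 bumps 5 from row 1; 5 bumps 7 from row 2; 7 appends to row 3. P = [[1, 2, 4], [3, 5], [6, 7], [8]], Q = [[1, 3, 5], [2, 7], [4, 8], [6]].

So P = [[1, 2, 4], [3, 5], [6, 7], [8]], Q = [[1, 3, 5], [2, 7], [4, 8], [6]].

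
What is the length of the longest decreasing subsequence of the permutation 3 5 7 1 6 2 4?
3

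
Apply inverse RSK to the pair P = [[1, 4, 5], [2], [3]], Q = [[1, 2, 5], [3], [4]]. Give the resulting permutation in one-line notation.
Reverse RSK: for i = n, n-1, ..., 1, locate i in Q, remove the corresponding corner cell from P, and reverse-bump its entry up through P; the value ejected from row 1 is w(i).

So w = 3 4 2 1 5.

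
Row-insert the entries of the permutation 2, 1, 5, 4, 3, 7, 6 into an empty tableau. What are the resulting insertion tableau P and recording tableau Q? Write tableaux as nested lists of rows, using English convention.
Insert each entry of the permutation into P by Schensted row insertion, recording in Q the position of each new cell.

Insert 2: appended to row 1. P = [[2]].
Insert 1: 1 bumps 2 from row 1; 2 starts row 2. P = [[1], [2]].
Insert 5: appended to row 1. P = [[1, 5], [2]].
Insert 4: 4 bumps 5 from row 1; 5 appends to row 2. P = [[1, 4], [2, 5]].
Insert 3: 3 bumps 4 from row 1; 4 bumps 5 from row 2; 5 starts row 3. P = [[1, 3], [2, 4], [5]].
Insert 7: appended to row 1. P = [[1, 3, 7], [2, 4], [5]].
Insert 6: 6 bumps 7 from row 1; 7 appends to row 2. P = [[1, 3, 6], [2, 4, 7], [5]].

So P = [[1, 3, 6], [2, 4, 7], [5]], Q = [[1, 3, 6], [2, 4, 7], [5]].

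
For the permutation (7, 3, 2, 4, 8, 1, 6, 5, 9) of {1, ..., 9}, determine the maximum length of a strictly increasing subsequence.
4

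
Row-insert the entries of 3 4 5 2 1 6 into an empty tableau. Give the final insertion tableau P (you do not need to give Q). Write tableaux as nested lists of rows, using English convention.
P = [[1, 4, 5, 6], [2], [3]]

Insert 3: appended to row 1. P = [[3]].
Insert 4: appended to row 1. P = [[3, 4]].
Insert 5: appended to row 1. P = [[3, 4, 5]].
Insert 2: 2 bumps 3 from row 1; 3 starts row 2. P = [[2, 4, 5], [3]].
Insert 1: 1 bumps 2 from row 1; 2 bumps 3 from row 2; 3 starts row 3. P = [[1, 4, 5], [2], [3]].
Insert 6: appended to row 1. P = [[1, 4, 5, 6], [2], [3]].

So P = [[1, 4, 5, 6], [2], [3]].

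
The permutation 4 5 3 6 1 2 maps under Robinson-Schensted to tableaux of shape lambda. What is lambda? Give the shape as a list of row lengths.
Row-insert each entry into an empty tableau.

After inserting 4: P = [[4]].
After inserting 5: P = [[4, 5]].
After inserting 3: P = [[3, 5], [4]].
After inserting 6: P = [[3, 5, 6], [4]].
After inserting 1: P = [[1, 5, 6], [3], [4]].
After inserting 2: P = [[1, 2, 6], [3, 5], [4]].

The final insertion tableau P = [[1, 2, 6], [3, 5], [4]] has shape [3, 2, 1].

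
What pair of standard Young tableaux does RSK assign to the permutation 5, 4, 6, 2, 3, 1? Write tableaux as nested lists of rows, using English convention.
Insert each entry of the permutation into P by Schensted row insertion, recording in Q the position of each new cell.

After inserting 5: P = [[5]].
After inserting 4: P = [[4], [5]].
After inserting 6: P = [[4, 6], [5]].
After inserting 2: P = [[2, 6], [4], [5]].
After inserting 3: P = [[2, 3], [4, 6], [5]].
After inserting 1: P = [[1, 3], [2, 6], [4], [5]].

So P = [[1, 3], [2, 6], [4], [5]], Q = [[1, 3], [2, 5], [4], [6]].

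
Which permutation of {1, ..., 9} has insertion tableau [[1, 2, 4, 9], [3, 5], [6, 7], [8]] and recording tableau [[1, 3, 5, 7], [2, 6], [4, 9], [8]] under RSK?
Reverse the RSK construction: for i from n down to 1, find the cell of Q containing i, remove the entry at that cell from P, and reverse-bump it up through P; the value ejected from row 1 is w(i).

Step i=9: Q has 9 at row 3, column 2; remove 7 from row 3 of P and reverse-bump: 7 enters row 2 and ejects 5; 5 enters row 1 and ejects 4. So w(9) = 4. P is now [[1, 2, 5, 9], [3, 7], [6], [8]].
Step i=8: Q has 8 at row 4, column 1; remove 8 from row 4 of P and reverse-bump: 8 enters row 3 and ejects 6; 6 enters row 2 and ejects 3; 3 enters row 1 and ejects 2. So w(8) = 2. P is now [[1, 3, 5, 9], [6, 7], [8]].
Step i=7: Q has 7 at row 1, column 4; remove that cell from P, ejecting 9. So w(7) = 9. P is now [[1, 3, 5], [6, 7], [8]].
Step i=6: Q has 6 at row 2, column 2; remove 7 from row 2 of P and reverse-bump: 7 enters row 1 and ejects 5. So w(6) = 5. P is now [[1, 3, 7], [6], [8]].
Step i=5: Q has 5 at row 1, column 3; remove that cell from P, ejecting 7. So w(5) = 7. P is now [[1, 3], [6], [8]].
Step i=4: Q has 4 at row 3, column 1; remove 8 from row 3 of P and reverse-bump: 8 enters row 2 and ejects 6; 6 enters row 1 and ejects 3. So w(4) = 3. P is now [[1, 6], [8]].
Step i=3: Q has 3 at row 1, column 2; remove that cell from P, ejecting 6. So w(3) = 6. P is now [[1], [8]].
Step i=2: Q has 2 at row 2, column 1; remove 8 from row 2 of P and reverse-bump: 8 enters row 1 and ejects 1. So w(2) = 1. P is now [[8]].
Step i=1: Q has 1 at row 1, column 1; remove that cell from P, ejecting 8. So w(1) = 8. P is now [].

So w = 8 1 6 3 7 5 9 2 4.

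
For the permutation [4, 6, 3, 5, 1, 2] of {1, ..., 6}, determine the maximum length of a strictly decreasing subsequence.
3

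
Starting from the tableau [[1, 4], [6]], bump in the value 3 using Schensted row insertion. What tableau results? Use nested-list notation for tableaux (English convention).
[[1, 3], [4], [6]]

In row 1, 3 replaces 4 (the leftmost entry greater than 3); 4 is bumped to row 2. In row 2, 4 replaces 6 (the leftmost entry greater than 4); 6 is bumped to row 3. 6 starts a new row 3. The new tableau is [[1, 3], [4], [6]].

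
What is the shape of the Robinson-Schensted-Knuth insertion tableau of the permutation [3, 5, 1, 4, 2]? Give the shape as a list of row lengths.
[2, 2, 1]

Row-insert each entry into an empty tableau.

After inserting 3: P = [[3]].
After inserting 5: P = [[3, 5]].
After inserting 1: P = [[1, 5], [3]].
After inserting 4: P = [[1, 4], [3, 5]].
After inserting 2: P = [[1, 2], [3, 4], [5]].

The final insertion tableau P = [[1, 2], [3, 4], [5]] has shape [2, 2, 1].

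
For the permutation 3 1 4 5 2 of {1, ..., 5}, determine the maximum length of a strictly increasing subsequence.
3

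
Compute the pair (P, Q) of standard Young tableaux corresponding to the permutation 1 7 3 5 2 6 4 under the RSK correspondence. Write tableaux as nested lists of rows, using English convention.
P = [[1, 2, 4, 6], [3, 5], [7]], Q = [[1, 2, 4, 6], [3, 7], [5]]

Insert each entry of the permutation into P by Schensted row insertion, recording in Q the position of each new cell.

Insert 1: appended to row 1. P = [[1]].
Insert 7: appended to row 1. P = [[1, 7]].
Insert 3: 3 bumps 7 from row 1; 7 starts row 2. P = [[1, 3], [7]].
Insert 5: appended to row 1. P = [[1, 3, 5], [7]].
Insert 2: 2 bumps 3 from row 1; 3 bumps 7 from row 2; 7 starts row 3. P = [[1, 2, 5], [3], [7]].
Insert 6: appended to row 1. P = [[1, 2, 5, 6], [3], [7]].
Insert 4: 4 bumps 5 from row 1; 5 appends to row 2. P = [[1, 2, 4, 6], [3, 5], [7]].

So P = [[1, 2, 4, 6], [3, 5], [7]], Q = [[1, 2, 4, 6], [3, 7], [5]].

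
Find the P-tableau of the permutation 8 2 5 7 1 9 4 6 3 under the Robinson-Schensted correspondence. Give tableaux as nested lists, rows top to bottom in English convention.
P = [[1, 3, 6, 9], [2, 4, 7], [5], [8]]

Insert 8: appended to row 1. P = [[8]].
Insert 2: 2 bumps 8 from row 1; 8 starts row 2. P = [[2], [8]].
Insert 5: appended to row 1. P = [[2, 5], [8]].
Insert 7: appended to row 1. P = [[2, 5, 7], [8]].
Insert 1: 1 bumps 2 from row 1; 2 bumps 8 from row 2; 8 starts row 3. P = [[1, 5, 7], [2], [8]].
Insert 9: appended to row 1. P = [[1, 5, 7, 9], [2], [8]].
Insert 4: 4 bumps 5 from row 1; 5 appends to row 2. P = [[1, 4, 7, 9], [2, 5], [8]].
Insert 6: 6 bumps 7 from row 1; 7 appends to row 2. P = [[1, 4, 6, 9], [2, 5, 7], [8]].
Insert 3: 3 bumps 4 from row 1; 4 bumps 5 from row 2; 5 bumps 8 from row 3; 8 starts row 4. P = [[1, 3, 6, 9], [2, 4, 7], [5], [8]].

So P = [[1, 3, 6, 9], [2, 4, 7], [5], [8]].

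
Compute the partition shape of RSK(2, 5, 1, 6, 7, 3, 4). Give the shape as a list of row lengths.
[4, 3]

Row-insert each entry into an empty tableau.

After inserting 2: P = [[2]].
After inserting 5: P = [[2, 5]].
After inserting 1: P = [[1, 5], [2]].
After inserting 6: P = [[1, 5, 6], [2]].
After inserting 7: P = [[1, 5, 6, 7], [2]].
After inserting 3: P = [[1, 3, 6, 7], [2, 5]].
After inserting 4: P = [[1, 3, 4, 7], [2, 5, 6]].

The final insertion tableau P = [[1, 3, 4, 7], [2, 5, 6]] has shape [4, 3].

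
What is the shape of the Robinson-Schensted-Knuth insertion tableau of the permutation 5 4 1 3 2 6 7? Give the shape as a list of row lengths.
Row-insert each entry into an empty tableau.

After inserting 5: P = [[5]].
After inserting 4: P = [[4], [5]].
After inserting 1: P = [[1], [4], [5]].
After inserting 3: P = [[1, 3], [4], [5]].
After inserting 2: P = [[1, 2], [3], [4], [5]].
After inserting 6: P = [[1, 2, 6], [3], [4], [5]].
After inserting 7: P = [[1, 2, 6, 7], [3], [4], [5]].

The final insertion tableau P = [[1, 2, 6, 7], [3], [4], [5]] has shape [4, 1, 1, 1].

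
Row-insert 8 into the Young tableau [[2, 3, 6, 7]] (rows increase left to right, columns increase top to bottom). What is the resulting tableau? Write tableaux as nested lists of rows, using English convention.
[[2, 3, 6, 7, 8]]

8 is larger than every entry of row 1, so it is appended to row 1. The new tableau is [[2, 3, 6, 7, 8]].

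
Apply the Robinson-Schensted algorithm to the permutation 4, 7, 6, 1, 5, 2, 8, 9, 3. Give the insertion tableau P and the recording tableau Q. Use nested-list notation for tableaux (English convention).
Insert each entry of the permutation into P by Schensted row insertion, recording in Q the position of each new cell.

Insert 4: appended to row 1. P = [[4]].
Insert 7: appended to row 1. P = [[4, 7]].
Insert 6: 6 bumps 7 from row 1; 7 starts row 2. P = [[4, 6], [7]].
Insert 1: 1 bumps 4 from row 1; 4 bumps 7 from row 2; 7 starts row 3. P = [[1, 6], [4], [7]].
Insert 5: 5 bumps 6 from row 1; 6 appends to row 2. P = [[1, 5], [4, 6], [7]].
Insert 2: 2 bumps 5 from row 1; 5 bumps 6 from row 2; 6 bumps 7 from row 3; 7 starts row 4. P = [[1, 2], [4, 5], [6], [7]].
Insert 8: appended to row 1. P = [[1, 2, 8], [4, 5], [6], [7]].
Insert 9: appended to row 1. P = [[1, 2, 8, 9], [4, 5], [6], [7]].
Insert 3: 3 bumps 8 from row 1; 8 appends to row 2. P = [[1, 2, 3, 9], [4, 5, 8], [6], [7]].

So P = [[1, 2, 3, 9], [4, 5, 8], [6], [7]], Q = [[1, 2, 7, 8], [3, 5, 9], [4], [6]].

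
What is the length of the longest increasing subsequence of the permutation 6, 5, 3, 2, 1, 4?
2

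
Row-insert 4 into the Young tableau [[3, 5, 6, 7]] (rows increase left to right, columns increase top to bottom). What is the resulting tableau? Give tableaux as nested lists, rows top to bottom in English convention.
In row 1, 4 replaces 5 (the leftmost entry greater than 4); 5 is bumped to row 2. 5 starts a new row 2. The new tableau is [[3, 4, 6, 7], [5]].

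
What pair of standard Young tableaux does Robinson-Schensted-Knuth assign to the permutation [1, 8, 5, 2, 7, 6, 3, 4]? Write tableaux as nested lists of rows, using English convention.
Insert each entry of the permutation into P by Schensted row insertion, recording in Q the position of each new cell.

Insert 1: appended to row 1. P = [[1]].
Insert 8: appended to row 1. P = [[1, 8]].
Insert 5: 5 bumps 8 from row 1; 8 starts row 2. P = [[1, 5], [8]].
Insert 2: 2 bumps 5 from row 1; 5 bumps 8 from row 2; 8 starts row 3. P = [[1, 2], [5], [8]].
Insert 7: appended to row 1. P = [[1, 2, 7], [5], [8]].
Insert 6: 6 bumps 7 from row 1; 7 appends to row 2. P = [[1, 2, 6], [5, 7], [8]].
Insert 3: 3 bumps 6 from row 1; 6 bumps 7 from row 2; 7 bumps 8 from row 3; 8 starts row 4. P = [[1, 2, 3], [5, 6], [7], [8]].
Insert 4: appended to row 1. P = [[1, 2, 3, 4], [5, 6], [7], [8]].

So P = [[1, 2, 3, 4], [5, 6], [7], [8]], Q = [[1, 2, 5, 8], [3, 6], [4], [7]].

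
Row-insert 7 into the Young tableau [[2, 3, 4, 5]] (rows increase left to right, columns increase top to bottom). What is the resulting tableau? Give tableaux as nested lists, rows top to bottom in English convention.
7 is larger than every entry of row 1, so it is appended to row 1. The new tableau is [[2, 3, 4, 5, 7]].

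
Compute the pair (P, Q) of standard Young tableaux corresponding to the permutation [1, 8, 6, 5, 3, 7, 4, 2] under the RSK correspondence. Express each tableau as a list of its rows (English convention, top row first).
P = [[1, 2, 4], [3, 7], [5], [6], [8]], Q = [[1, 2, 6], [3, 7], [4], [5], [8]]

Insert each entry of the permutation into P by Schensted row insertion, recording in Q the position of each new cell.

After inserting 1: P = [[1]].
After inserting 8: P = [[1, 8]].
After inserting 6: P = [[1, 6], [8]].
After inserting 5: P = [[1, 5], [6], [8]].
After inserting 3: P = [[1, 3], [5], [6], [8]].
After inserting 7: P = [[1, 3, 7], [5], [6], [8]].
After inserting 4: P = [[1, 3, 4], [5, 7], [6], [8]].
After inserting 2: P = [[1, 2, 4], [3, 7], [5], [6], [8]].

So P = [[1, 2, 4], [3, 7], [5], [6], [8]], Q = [[1, 2, 6], [3, 7], [4], [5], [8]].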